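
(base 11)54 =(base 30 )1t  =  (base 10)59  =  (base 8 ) 73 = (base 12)4b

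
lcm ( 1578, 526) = 1578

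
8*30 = 240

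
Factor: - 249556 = - 2^2*89^1*701^1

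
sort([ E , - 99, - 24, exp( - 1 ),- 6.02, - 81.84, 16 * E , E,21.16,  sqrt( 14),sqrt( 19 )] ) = [ - 99,-81.84, - 24,  -  6.02 , exp(-1 ), E,E,  sqrt( 14), sqrt( 19 ), 21.16, 16*E] 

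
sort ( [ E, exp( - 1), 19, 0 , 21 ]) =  [0, exp( - 1), E, 19, 21 ]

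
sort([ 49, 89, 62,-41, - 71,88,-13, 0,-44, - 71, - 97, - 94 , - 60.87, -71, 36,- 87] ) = [ - 97, - 94,-87, - 71, - 71,  -  71,  -  60.87, - 44,- 41, - 13,0,  36,49 , 62, 88, 89 ]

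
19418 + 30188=49606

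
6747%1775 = 1422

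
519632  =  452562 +67070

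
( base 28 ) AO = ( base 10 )304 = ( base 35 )8o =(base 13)1a5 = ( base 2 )100110000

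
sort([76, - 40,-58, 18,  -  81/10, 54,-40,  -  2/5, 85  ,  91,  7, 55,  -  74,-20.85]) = [ - 74, - 58, - 40, - 40, -20.85, - 81/10, - 2/5,  7, 18, 54, 55,76 , 85 , 91]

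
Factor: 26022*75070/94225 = 2^2*3^1*5^( - 1)*3769^(-1)*4337^1*7507^1  =  390694308/18845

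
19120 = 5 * 3824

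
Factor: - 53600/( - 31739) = 2^5*5^2 * 17^( - 1) * 67^1 * 1867^ ( - 1 ) 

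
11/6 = 1+5/6 = 1.83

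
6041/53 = 113+52/53 = 113.98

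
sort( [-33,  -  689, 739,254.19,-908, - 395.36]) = [ - 908, - 689,-395.36, - 33, 254.19, 739]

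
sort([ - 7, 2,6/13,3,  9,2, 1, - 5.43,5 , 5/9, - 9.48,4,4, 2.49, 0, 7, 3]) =[ - 9.48, - 7,-5.43,  0, 6/13,5/9,1,2,2,2.49, 3,3,4,4,5,7,9] 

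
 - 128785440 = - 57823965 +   -  70961475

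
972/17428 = 243/4357 = 0.06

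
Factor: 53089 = 53089^1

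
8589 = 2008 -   -  6581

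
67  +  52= 119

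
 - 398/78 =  - 199/39 =- 5.10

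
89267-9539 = 79728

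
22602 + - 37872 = -15270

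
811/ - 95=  - 811/95  =  - 8.54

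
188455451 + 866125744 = 1054581195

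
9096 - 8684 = 412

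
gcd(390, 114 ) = 6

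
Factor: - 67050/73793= - 2^1*3^2*5^2 * 109^(  -  1)*149^1*677^( - 1)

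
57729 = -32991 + 90720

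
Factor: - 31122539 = -7^1*29^1*153313^1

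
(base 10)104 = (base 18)5E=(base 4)1220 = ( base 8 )150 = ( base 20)54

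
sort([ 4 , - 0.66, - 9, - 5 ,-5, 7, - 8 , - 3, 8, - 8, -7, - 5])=[-9,-8, - 8, - 7,  -  5, - 5,-5, - 3, - 0.66,4, 7, 8]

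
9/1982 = 9/1982 = 0.00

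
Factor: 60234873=3^1*43^2*10859^1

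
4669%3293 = 1376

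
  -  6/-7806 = 1/1301=0.00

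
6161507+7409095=13570602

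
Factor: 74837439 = 3^5*263^1*1171^1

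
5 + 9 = 14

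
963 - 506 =457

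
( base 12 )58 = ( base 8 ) 104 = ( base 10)68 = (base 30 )28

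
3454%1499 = 456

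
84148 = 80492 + 3656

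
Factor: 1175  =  5^2 *47^1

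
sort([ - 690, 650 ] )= [ - 690, 650] 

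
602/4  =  150 + 1/2 = 150.50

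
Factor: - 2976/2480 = -2^1 * 3^1*5^(-1 ) = -6/5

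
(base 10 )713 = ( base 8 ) 1311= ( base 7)2036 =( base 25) 13d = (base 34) KX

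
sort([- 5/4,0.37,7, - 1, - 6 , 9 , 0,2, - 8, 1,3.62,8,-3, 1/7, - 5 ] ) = [ - 8, - 6, - 5, - 3, - 5/4, - 1,0, 1/7,  0.37,1,2, 3.62 , 7,8,9]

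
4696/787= 4696/787 = 5.97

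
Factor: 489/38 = 2^( - 1)*3^1 * 19^ ( - 1 )*163^1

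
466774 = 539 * 866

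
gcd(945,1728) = 27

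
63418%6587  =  4135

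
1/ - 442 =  - 1+441/442 = - 0.00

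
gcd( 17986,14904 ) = 46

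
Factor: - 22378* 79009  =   - 1768063402 = - 2^1 * 7^1*67^1*167^1*11287^1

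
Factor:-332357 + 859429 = 2^5 * 7^1*13^1*181^1 = 527072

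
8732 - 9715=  - 983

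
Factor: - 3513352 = - 2^3*643^1*683^1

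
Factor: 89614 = 2^1*7^1*37^1*173^1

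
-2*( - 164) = 328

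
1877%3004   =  1877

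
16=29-13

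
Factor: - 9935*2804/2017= - 2^2 * 5^1*701^1 * 1987^1*2017^(-1)=- 27857740/2017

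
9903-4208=5695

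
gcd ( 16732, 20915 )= 4183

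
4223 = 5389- 1166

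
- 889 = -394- 495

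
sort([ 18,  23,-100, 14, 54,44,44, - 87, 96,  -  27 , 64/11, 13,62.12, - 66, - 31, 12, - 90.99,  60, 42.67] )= [ - 100 ,-90.99,-87, - 66 , - 31, - 27, 64/11,12,13,14,  18,  23, 42.67, 44, 44,  54, 60,62.12, 96]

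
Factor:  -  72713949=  - 3^1*7^1*11^1*314779^1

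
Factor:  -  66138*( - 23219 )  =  2^1*3^1*7^1 * 31^1*73^1*107^1*151^1 = 1535658222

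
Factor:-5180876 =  - 2^2*1295219^1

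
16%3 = 1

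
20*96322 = 1926440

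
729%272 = 185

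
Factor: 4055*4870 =2^1*5^2*487^1*811^1 = 19747850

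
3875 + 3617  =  7492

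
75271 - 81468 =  - 6197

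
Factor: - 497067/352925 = -669/475 = - 3^1 *5^(  -  2 )*19^( -1) * 223^1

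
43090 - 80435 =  - 37345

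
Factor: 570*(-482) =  - 2^2*3^1 *5^1 * 19^1*241^1 = -274740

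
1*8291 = 8291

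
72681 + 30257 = 102938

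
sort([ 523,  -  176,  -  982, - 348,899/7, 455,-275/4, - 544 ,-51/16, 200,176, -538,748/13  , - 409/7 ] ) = [ - 982,  -  544 , -538, - 348, - 176,- 275/4, - 409/7 ,-51/16,  748/13, 899/7, 176,200,455, 523]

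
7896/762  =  10+46/127 =10.36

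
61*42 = 2562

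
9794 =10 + 9784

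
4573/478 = 4573/478= 9.57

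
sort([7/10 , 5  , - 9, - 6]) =[ - 9, - 6 , 7/10,5 ] 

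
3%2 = 1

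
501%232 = 37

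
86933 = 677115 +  - 590182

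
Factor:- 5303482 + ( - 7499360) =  - 2^1*3^2*13^1 * 54713^1 = - 12802842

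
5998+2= 6000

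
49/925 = 49/925 = 0.05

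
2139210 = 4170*513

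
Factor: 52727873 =11^1*311^1*15413^1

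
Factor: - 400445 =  - 5^1*283^2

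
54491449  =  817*66697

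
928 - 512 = 416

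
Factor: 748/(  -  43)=  -  2^2*11^1*17^1*43^(-1)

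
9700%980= 880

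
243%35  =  33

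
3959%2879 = 1080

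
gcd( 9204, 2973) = 3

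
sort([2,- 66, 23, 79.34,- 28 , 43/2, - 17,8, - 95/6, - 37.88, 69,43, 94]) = [ - 66,-37.88, - 28, - 17 , - 95/6,2,8, 43/2,23,  43, 69,79.34,  94] 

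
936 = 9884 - 8948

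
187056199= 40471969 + 146584230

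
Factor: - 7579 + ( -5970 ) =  - 13549 = - 17^1 * 797^1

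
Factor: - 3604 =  - 2^2*17^1 * 53^1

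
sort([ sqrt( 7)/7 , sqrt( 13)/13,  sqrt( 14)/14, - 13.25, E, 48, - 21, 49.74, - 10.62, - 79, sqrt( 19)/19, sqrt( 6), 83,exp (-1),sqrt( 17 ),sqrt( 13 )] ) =[  -  79, - 21, - 13.25, - 10.62,  sqrt( 19)/19, sqrt(14) /14 , sqrt( 13 )/13, exp( - 1),  sqrt( 7) /7, sqrt( 6),E, sqrt( 13),sqrt(17), 48, 49.74,83]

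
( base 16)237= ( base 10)567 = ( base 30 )IR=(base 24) NF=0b1000110111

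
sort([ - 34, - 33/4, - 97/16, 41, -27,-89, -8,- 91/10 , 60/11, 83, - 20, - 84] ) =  [ - 89, - 84,-34, - 27, - 20, - 91/10, - 33/4, - 8,-97/16, 60/11,41, 83] 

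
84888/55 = 84888/55  =  1543.42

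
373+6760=7133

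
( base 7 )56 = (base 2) 101001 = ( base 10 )41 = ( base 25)1g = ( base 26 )1F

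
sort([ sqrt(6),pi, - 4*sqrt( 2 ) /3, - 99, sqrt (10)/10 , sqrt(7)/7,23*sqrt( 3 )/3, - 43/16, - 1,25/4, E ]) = [ - 99, - 43/16, - 4*sqrt( 2)/3, - 1,sqrt( 10 ) /10,sqrt( 7)/7,sqrt( 6),E,pi,25/4,  23*sqrt ( 3 ) /3 ] 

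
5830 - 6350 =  - 520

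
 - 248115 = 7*( - 35445) 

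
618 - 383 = 235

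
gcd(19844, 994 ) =2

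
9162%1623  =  1047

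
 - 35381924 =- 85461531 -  - 50079607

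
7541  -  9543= - 2002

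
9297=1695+7602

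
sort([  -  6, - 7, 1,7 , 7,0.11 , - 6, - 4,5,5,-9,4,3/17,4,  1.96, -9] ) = [ - 9, - 9,-7, - 6, - 6,-4,0.11,3/17,1, 1.96 , 4, 4,5, 5, 7,7] 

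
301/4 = 75 + 1/4 = 75.25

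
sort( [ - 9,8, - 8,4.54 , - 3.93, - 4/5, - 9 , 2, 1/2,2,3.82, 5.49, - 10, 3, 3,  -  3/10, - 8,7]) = [-10, - 9, - 9,  -  8, - 8, - 3.93, - 4/5, - 3/10,1/2,2,2, 3,3, 3.82, 4.54, 5.49, 7, 8]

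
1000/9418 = 500/4709 = 0.11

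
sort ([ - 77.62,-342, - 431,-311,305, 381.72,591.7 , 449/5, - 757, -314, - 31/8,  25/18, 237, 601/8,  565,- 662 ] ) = [ - 757 , - 662,-431, - 342,- 314, -311,-77.62, - 31/8, 25/18 , 601/8,449/5, 237, 305, 381.72, 565,  591.7 ] 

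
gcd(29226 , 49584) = 6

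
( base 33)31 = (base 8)144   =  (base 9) 121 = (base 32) 34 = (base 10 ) 100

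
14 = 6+8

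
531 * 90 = 47790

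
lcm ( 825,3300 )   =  3300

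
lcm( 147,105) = 735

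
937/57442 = 937/57442 = 0.02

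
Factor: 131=131^1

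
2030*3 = 6090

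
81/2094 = 27/698 =0.04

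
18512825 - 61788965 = - 43276140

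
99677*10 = 996770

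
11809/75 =11809/75=157.45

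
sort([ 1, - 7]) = [ - 7, 1 ]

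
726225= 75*9683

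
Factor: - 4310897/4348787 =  - 17^( - 1)*491^ ( - 1 )*521^( - 1)*4310897^1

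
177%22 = 1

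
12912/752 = 807/47 = 17.17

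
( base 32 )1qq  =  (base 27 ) 2FJ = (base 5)30012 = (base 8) 3532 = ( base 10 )1882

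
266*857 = 227962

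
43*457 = 19651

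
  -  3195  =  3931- 7126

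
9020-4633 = 4387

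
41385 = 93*445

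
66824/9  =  66824/9 = 7424.89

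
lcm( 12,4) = 12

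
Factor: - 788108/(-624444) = 3^ (-1 )*17^( - 1)*73^1*2699^1*3061^(  -  1)  =  197027/156111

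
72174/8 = 9021 + 3/4 = 9021.75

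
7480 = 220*34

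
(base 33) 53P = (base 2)1010111000001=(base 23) AC3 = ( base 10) 5569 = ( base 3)21122021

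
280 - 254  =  26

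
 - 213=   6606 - 6819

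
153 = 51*3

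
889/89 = 889/89= 9.99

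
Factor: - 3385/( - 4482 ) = 2^( - 1)*3^(-3 )*5^1*83^ (  -  1 ) *677^1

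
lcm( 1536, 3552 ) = 56832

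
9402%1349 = 1308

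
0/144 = 0 = 0.00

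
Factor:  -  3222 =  - 2^1*3^2* 179^1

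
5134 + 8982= 14116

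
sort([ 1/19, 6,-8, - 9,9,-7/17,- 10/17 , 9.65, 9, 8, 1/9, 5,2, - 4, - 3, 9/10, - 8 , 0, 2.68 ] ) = [- 9, - 8, - 8, -4,-3,-10/17, - 7/17,0,1/19,1/9, 9/10, 2,2.68,5 , 6,8 , 9 , 9, 9.65]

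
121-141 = -20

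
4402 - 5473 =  - 1071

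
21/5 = 21/5 = 4.20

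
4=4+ 0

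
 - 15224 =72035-87259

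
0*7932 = 0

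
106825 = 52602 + 54223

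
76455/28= 76455/28 = 2730.54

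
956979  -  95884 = 861095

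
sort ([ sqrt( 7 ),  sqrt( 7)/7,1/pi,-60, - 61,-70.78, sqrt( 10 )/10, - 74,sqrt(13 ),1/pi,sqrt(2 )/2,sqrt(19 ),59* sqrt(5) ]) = [ - 74, - 70.78, - 61,-60,  sqrt( 10 )/10,1/pi, 1/pi,sqrt( 7 )/7 , sqrt(2) /2, sqrt(7), sqrt(13), sqrt(19 ),59 * sqrt(5)]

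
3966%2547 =1419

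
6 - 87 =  - 81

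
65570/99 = 65570/99 = 662.32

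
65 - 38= 27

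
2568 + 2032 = 4600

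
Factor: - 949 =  - 13^1*73^1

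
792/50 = 396/25 = 15.84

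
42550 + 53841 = 96391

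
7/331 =7/331 = 0.02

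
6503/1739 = 6503/1739 = 3.74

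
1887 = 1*1887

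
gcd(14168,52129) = 77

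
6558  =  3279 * 2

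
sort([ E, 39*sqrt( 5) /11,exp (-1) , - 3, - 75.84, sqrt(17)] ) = [ - 75.84, - 3,exp(-1),E, sqrt(17 ),39*sqrt(5)/11] 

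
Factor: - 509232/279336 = -2^1*103^1*113^( - 1) = - 206/113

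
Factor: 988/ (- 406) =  - 2^1*7^(  -  1 ) * 13^1  *19^1*29^( -1) = - 494/203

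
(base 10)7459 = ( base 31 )7NJ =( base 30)88j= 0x1D23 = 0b1110100100011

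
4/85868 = 1/21467 = 0.00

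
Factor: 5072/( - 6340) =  - 4/5 = -  2^2 * 5^( - 1 )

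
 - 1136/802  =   - 568/401  =  -1.42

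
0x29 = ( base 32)19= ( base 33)18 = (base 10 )41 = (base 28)1d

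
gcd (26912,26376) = 8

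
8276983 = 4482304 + 3794679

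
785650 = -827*( - 950 ) 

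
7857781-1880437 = 5977344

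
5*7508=37540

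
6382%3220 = 3162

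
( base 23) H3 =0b110001010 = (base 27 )eg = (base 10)394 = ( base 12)28a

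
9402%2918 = 648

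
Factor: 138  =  2^1*3^1*23^1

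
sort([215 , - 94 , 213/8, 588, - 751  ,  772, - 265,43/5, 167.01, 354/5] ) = [  -  751, - 265, - 94, 43/5,213/8, 354/5 , 167.01, 215,588,772 ]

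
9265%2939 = 448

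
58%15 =13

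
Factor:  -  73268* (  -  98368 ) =2^8 * 13^1 * 29^1*53^1*1409^1= 7207226624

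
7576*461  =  3492536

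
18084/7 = 18084/7 = 2583.43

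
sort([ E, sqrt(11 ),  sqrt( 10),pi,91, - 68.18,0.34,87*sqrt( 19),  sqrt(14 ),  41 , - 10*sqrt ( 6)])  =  [ - 68.18, - 10 * sqrt( 6 ), 0.34,E, pi,sqrt(10 ), sqrt( 11 ),sqrt(14),41,91,87*sqrt( 19 ) ] 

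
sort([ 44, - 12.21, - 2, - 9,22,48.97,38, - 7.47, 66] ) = [ - 12.21, - 9, - 7.47,-2,22,38,  44 , 48.97, 66 ] 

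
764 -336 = 428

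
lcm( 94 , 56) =2632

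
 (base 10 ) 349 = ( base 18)117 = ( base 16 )15d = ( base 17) 139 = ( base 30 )bj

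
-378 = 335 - 713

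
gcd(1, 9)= 1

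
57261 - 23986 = 33275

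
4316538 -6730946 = - 2414408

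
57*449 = 25593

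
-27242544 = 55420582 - 82663126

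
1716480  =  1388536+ 327944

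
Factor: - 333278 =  -2^1*11^1*15149^1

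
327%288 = 39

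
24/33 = 8/11  =  0.73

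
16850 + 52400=69250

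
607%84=19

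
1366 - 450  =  916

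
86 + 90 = 176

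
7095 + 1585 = 8680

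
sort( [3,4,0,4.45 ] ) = [0 , 3, 4 , 4.45 ]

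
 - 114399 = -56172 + -58227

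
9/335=9/335 = 0.03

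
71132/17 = 4184+4/17 = 4184.24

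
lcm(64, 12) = 192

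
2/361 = 2/361 = 0.01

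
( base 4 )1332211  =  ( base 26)bpf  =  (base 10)8101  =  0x1FA5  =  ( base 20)1051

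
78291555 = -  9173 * ( - 8535) 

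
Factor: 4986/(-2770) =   -  3^2*5^(- 1) = - 9/5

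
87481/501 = 174  +  307/501=174.61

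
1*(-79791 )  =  -79791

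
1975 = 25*79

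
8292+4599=12891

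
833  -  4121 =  - 3288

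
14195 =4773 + 9422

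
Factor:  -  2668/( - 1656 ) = 29/18  =  2^( - 1 )*3^(-2) *29^1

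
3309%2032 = 1277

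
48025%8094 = 7555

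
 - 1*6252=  - 6252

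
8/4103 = 8/4103= 0.00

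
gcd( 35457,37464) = 669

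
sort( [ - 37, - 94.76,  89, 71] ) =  [ - 94.76, - 37, 71, 89 ]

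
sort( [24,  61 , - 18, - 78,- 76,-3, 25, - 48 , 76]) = [ - 78,-76 , - 48 ,-18, - 3, 24,25,61,  76] 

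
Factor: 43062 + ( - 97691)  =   - 54629 = -  54629^1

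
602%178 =68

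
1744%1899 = 1744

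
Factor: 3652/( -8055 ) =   -  2^2*3^( - 2)*5^( - 1)*11^1*83^1*179^(-1)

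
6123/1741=3 + 900/1741 = 3.52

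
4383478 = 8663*506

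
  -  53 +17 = -36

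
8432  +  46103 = 54535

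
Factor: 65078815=5^1 * 13015763^1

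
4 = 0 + 4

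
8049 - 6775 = 1274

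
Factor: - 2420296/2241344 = - 302537/280168 = - 2^(-3) * 7^( - 1 )*19^1*5003^(-1 )*15923^1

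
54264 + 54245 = 108509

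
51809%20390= 11029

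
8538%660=618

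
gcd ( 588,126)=42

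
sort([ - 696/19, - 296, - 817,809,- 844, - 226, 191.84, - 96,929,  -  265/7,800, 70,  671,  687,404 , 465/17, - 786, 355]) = [-844, -817, - 786 ,  -  296, - 226, - 96,- 265/7, - 696/19,465/17,70,191.84,355,  404, 671,687,800 , 809,929]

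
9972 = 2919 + 7053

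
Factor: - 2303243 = - 23^1 * 239^1*419^1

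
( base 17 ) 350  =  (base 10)952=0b1110111000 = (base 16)3B8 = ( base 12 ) 674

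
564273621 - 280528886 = 283744735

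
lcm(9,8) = 72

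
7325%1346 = 595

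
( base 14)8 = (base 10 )8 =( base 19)8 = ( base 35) 8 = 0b1000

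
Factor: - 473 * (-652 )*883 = 272313668 = 2^2*11^1*43^1 * 163^1*883^1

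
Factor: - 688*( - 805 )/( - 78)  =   - 2^3*3^( - 1)*5^1*7^1*13^( - 1)*23^1*43^1=- 276920/39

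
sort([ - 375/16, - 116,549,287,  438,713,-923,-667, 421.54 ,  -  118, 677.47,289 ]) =[  -  923,-667 ,-118,-116,-375/16 , 287,  289,421.54,438,549,677.47,713 ] 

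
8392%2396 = 1204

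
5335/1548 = 5335/1548 = 3.45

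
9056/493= 18+182/493 = 18.37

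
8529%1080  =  969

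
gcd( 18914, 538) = 2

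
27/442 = 27/442 = 0.06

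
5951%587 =81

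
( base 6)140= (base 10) 60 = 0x3C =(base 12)50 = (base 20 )30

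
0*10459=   0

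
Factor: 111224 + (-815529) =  - 5^1*7^1*20123^1 = - 704305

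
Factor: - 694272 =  - 2^11*3^1*113^1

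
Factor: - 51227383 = -51227383^1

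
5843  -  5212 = 631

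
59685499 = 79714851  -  20029352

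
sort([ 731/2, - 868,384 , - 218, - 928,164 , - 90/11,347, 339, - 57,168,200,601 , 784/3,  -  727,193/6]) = [ - 928, - 868, - 727, - 218, - 57, - 90/11,193/6,164, 168,200, 784/3,339, 347,  731/2,384, 601]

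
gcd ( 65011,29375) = 1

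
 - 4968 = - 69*72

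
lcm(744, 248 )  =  744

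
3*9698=29094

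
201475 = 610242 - 408767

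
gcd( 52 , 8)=4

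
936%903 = 33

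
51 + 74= 125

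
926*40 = 37040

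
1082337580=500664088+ 581673492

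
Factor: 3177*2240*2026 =2^7*3^2* 5^1*7^1*353^1*1013^1 = 14417988480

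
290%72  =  2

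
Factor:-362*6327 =-2290374 = - 2^1 * 3^2 * 19^1*37^1*181^1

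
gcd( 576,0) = 576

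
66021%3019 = 2622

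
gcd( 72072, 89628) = 924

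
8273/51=162+ 11/51=162.22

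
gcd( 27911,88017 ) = 1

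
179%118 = 61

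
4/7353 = 4/7353= 0.00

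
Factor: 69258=2^1*3^1*  7^1*17^1 *97^1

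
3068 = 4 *767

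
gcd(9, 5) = 1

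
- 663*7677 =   -  5089851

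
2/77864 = 1/38932 = 0.00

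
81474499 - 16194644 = 65279855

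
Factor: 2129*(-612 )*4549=- 2^2 * 3^2 * 17^1*2129^1*4549^1  =  -5927110452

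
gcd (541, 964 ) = 1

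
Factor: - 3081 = -3^1* 13^1 *79^1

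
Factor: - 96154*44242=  - 4254045268=- 2^2*11^1*131^1*367^1*2011^1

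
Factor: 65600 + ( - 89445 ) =  -  5^1*19^1 * 251^1=-23845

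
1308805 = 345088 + 963717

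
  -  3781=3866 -7647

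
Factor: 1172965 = 5^1*19^1*12347^1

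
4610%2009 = 592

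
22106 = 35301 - 13195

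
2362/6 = 1181/3=393.67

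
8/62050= 4/31025 = 0.00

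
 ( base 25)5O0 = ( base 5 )104400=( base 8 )7215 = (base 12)21a5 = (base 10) 3725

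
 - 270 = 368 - 638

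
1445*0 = 0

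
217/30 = 7 + 7/30= 7.23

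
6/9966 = 1/1661 = 0.00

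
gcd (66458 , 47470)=9494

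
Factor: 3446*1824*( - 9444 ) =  - 59360299776 = - 2^8*3^2*19^1*787^1*1723^1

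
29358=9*3262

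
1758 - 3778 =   -  2020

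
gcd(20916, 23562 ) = 126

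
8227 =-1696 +9923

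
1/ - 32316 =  - 1 + 32315/32316  =  - 0.00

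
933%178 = 43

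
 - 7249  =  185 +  - 7434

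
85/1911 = 85/1911 = 0.04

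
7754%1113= 1076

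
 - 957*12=  -  11484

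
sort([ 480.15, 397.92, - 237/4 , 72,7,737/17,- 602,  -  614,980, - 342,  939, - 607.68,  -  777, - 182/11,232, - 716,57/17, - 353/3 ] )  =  [ - 777, - 716, -614, -607.68, - 602, - 342,-353/3, - 237/4,  -  182/11,57/17,7 , 737/17,72, 232,397.92, 480.15, 939, 980] 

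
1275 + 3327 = 4602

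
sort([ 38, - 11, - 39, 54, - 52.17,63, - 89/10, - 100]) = [ - 100, - 52.17, - 39,-11, - 89/10, 38,54,63] 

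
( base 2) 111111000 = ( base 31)G8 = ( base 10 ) 504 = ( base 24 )L0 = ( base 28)I0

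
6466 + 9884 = 16350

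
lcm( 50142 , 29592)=1805112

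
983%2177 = 983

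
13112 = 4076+9036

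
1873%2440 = 1873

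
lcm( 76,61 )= 4636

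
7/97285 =7/97285 = 0.00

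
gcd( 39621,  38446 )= 47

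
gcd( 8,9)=1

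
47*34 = 1598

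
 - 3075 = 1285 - 4360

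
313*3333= 1043229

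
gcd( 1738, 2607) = 869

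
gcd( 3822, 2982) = 42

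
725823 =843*861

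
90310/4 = 45155/2= 22577.50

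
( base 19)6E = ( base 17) 79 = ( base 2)10000000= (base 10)128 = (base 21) 62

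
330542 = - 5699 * ( - 58 ) 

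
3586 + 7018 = 10604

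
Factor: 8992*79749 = 2^5*3^2*281^1*8861^1 = 717103008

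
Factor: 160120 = 2^3*5^1*4003^1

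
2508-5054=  - 2546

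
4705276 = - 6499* (-724)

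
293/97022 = 293/97022 = 0.00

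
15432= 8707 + 6725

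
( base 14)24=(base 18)1e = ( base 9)35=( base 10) 32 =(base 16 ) 20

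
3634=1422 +2212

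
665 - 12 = 653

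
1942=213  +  1729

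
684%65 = 34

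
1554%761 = 32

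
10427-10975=  -  548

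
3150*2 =6300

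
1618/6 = 809/3 = 269.67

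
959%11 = 2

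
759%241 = 36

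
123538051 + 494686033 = 618224084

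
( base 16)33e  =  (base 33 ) p5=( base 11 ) 695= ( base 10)830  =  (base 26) 15o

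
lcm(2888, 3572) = 135736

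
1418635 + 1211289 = 2629924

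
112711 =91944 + 20767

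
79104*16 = 1265664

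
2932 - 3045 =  - 113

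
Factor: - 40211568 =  - 2^4*3^2*59^1*4733^1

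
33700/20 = 1685  =  1685.00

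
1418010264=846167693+571842571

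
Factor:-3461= - 3461^1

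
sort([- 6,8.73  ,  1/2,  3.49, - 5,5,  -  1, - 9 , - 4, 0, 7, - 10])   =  [ - 10, - 9,  -  6, - 5 ,-4,-1, 0, 1/2, 3.49,5,  7, 8.73 ] 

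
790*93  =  73470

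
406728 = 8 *50841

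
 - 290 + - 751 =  - 1041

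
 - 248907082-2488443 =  - 251395525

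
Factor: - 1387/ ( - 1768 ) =2^( - 3)*13^( - 1 )*17^( - 1)*19^1 * 73^1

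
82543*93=7676499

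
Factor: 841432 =2^3*17^1* 23^1*269^1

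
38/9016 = 19/4508 = 0.00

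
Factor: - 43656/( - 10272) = 2^( - 2)*17^1 = 17/4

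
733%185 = 178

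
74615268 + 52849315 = 127464583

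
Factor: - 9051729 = - 3^1 * 61^1*49463^1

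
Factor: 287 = 7^1 * 41^1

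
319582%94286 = 36724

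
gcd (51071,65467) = 1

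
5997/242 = 24 + 189/242 = 24.78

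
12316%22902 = 12316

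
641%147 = 53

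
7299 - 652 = 6647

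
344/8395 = 344/8395 = 0.04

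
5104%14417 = 5104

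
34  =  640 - 606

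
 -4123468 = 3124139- 7247607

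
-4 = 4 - 8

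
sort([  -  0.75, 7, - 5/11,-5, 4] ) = [ - 5,-0.75,-5/11,4,  7 ]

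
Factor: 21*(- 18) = -378 = -2^1*3^3* 7^1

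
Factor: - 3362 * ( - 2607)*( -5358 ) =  - 2^2*3^2*11^1*19^1*41^2*47^1*79^1 = -46961444772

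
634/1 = 634 = 634.00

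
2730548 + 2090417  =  4820965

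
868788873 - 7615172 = 861173701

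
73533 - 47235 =26298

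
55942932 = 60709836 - 4766904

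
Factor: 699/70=2^(- 1)*3^1 * 5^( -1)*7^ ( - 1 ) * 233^1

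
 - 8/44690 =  - 4/22345 = - 0.00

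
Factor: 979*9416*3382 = 2^4*11^2* 19^1*89^2 * 107^1 = 31176168848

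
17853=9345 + 8508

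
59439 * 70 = 4160730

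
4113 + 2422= 6535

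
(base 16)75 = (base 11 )a7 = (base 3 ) 11100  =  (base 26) 4D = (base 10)117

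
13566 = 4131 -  - 9435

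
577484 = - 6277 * ( - 92) 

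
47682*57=2717874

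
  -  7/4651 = - 1 + 4644/4651  =  - 0.00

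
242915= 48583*5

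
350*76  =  26600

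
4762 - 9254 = -4492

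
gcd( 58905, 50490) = 8415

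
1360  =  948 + 412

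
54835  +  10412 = 65247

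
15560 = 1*15560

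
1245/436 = 2 + 373/436 = 2.86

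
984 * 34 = 33456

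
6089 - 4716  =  1373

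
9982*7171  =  71580922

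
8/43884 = 2/10971=0.00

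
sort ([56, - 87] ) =[ - 87 , 56]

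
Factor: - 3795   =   - 3^1 * 5^1*11^1 * 23^1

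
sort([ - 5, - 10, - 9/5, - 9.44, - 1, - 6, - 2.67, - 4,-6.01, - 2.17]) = [- 10, - 9.44, - 6.01, - 6,-5, - 4,-2.67 ,  -  2.17, - 9/5, - 1 ] 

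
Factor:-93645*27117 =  - 3^4*5^1 * 23^1* 131^1*2081^1 = - 2539371465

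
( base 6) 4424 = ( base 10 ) 1024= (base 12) 714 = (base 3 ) 1101221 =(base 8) 2000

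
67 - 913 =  - 846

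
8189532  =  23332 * 351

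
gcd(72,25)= 1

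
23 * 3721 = 85583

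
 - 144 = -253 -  - 109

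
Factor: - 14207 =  - 14207^1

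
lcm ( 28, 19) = 532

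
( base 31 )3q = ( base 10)119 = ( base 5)434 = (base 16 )77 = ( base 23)54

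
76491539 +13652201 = 90143740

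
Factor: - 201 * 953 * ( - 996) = 190786788  =  2^2*3^2*67^1*  83^1*953^1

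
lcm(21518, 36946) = 1958138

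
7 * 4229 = 29603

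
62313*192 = 11964096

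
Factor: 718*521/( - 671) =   -  2^1*11^(  -  1)*61^( - 1) * 359^1*  521^1 =-374078/671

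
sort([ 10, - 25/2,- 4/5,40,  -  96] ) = [ - 96, - 25/2, - 4/5,10, 40]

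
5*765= 3825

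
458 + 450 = 908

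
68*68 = 4624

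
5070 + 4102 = 9172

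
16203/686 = 23 + 425/686  =  23.62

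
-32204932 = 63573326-95778258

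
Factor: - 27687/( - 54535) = 33/65 = 3^1*5^( - 1)*11^1*13^(-1)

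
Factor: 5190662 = 2^1*2595331^1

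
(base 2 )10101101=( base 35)4x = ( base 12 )125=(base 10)173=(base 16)ad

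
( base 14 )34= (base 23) 20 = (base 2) 101110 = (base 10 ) 46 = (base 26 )1k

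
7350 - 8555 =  - 1205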